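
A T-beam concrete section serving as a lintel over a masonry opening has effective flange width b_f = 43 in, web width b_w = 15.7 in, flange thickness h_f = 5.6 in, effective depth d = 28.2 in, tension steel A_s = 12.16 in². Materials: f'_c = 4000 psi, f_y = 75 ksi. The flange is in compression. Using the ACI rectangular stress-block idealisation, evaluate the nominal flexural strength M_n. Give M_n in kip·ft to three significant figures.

M_n ≈ 1900 kip·ft

Tension: T = A_s f_y = 12.16 × 75 = 912 kips.
Try a within the flange: a = T/(0.85 f'_c b_f) = 912/(0.85 × 4 × 43) = 6.238 in.
a = 6.238 > h_f = 5.6 in: the block extends into the web. Split into flange-overhang and web parts.
C_f = 0.85 f'_c (b_f − b_w) h_f = 0.85 × 4 × (43 − 15.7) × 5.6 = 519.8 kips.
Remaining web compression depth: a_w = (T − C_f)/(0.85 f'_c b_w) = (912 − 519.8)/(0.85 × 4 × 15.7) = 7.347 in.
M_n = C_f(d − h_f/2) + (T − C_f)(d − a_w/2) = 519.8 × (28.2 − 2.8) + 392.2 × (28.2 − 3.6735) = 13202.9 + 9619.3 = 22822.2 kip·in.
M_n = 22822.2/12 = 1901.85 kip·ft.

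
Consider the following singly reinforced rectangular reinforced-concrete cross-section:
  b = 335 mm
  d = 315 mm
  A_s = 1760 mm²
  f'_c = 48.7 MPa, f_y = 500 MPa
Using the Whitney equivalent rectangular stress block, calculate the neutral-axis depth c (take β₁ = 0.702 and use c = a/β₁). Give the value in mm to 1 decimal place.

T = A_s f_y = 1760 × 500 = 880000 N = 880 kN.
Setting C = 0.85 f'_c a b equal to T: a = 880000/(0.85 × 48.7 × 335) = 63.459 mm.
With β₁ = 0.702, c = a/β₁ = 63.459/0.702 = 90.4 mm.

c ≈ 90.4 mm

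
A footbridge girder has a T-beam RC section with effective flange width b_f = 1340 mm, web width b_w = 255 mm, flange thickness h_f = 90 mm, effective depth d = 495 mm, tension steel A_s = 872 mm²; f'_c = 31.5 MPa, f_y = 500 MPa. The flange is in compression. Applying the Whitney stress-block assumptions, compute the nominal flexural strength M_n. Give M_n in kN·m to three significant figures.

Tension: T = A_s f_y = 872 × 500 = 436000 N.
Try a within the flange: a = T/(0.85 f'_c b_f) = 436000/(0.85 × 31.5 × 1340) = 12.15 mm.
Since a = 12.15 ≤ h_f = 90 mm, the stress block lies entirely in the flange; analyse as a rectangular beam of width b_f.
M_n = T(d − a/2) = 436000 × (495 − 6.075) = 213.17 × 10⁶ N·mm.
M_n = 213.17 kN·m.

M_n ≈ 213 kN·m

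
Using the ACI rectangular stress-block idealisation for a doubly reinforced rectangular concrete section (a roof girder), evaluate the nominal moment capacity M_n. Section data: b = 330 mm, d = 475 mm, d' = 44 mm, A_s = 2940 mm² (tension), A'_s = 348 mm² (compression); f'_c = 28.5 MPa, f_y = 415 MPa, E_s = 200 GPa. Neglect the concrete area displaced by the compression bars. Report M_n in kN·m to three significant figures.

Assume both tension and compression steel yield.
Net tension couple steel: A_s − A'_s = 2592 mm².
a = (A_s − A'_s) f_y / (0.85 f'_c b) = 1075680/(0.85 × 28.5 × 330) = 134.56 mm.
c = a/β₁ = 134.56/0.846 = 159.05 mm; ε'_s = 0.003(c − d')/c = 0.0022 ≥ f_y/E_s = 0.0021, so compression steel does yield.
M_n = (A_s − A'_s) f_y (d − a/2) + A'_s f_y (d − d') = [1075680 × (475 − 67.28) + 144420 × (475 − 44)] × 10⁻⁶ = 438.58 + 62.25 = 500.83 kN·m.

M_n ≈ 501 kN·m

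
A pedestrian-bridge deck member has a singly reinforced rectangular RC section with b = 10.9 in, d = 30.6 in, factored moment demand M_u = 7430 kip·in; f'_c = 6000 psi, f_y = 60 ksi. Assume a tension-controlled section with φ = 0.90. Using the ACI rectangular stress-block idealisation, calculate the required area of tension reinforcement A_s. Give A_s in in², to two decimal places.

M_n = M_u/φ = 7430/0.90 = 8255.56 kip·in.
From M_n = 0.85 f'_c a b (d − a/2):
a = d − √(d² − 2M_n/(0.85 f'_c b)) = 30.6 − √(30.6² − 2 × 8255.56/(0.85 × 6 × 10.9)) = 5.315 in.
A_s = 0.85 f'_c a b / f_y = 0.85 × 6 × 5.315 × 10.9 / 60 = 4.924 in².

A_s ≈ 4.92 in²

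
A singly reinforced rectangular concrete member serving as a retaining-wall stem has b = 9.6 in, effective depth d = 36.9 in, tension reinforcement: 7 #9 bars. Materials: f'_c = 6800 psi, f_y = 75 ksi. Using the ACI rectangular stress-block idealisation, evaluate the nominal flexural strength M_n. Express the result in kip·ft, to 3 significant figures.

A_s = 7 × 1 = 7 in².
T = A_s f_y = 7 × 75 = 525 kips.
a = T/(0.85 f'_c b) = 525/(0.85 × 6.8 × 9.6) = 9.462 in.
M_n = T(d − a/2) = 525 × (36.9 − 4.731) = 16888.7 kip·in = 16888.7/12 = 1407.39 kip·ft.

M_n ≈ 1410 kip·ft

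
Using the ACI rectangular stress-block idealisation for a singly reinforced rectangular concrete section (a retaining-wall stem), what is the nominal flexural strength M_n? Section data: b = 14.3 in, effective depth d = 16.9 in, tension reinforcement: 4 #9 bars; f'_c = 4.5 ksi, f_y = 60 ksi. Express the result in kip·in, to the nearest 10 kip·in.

A_s = 4 × 1 = 4 in².
T = A_s f_y = 4 × 60 = 240 kips.
a = T/(0.85 f'_c b) = 240/(0.85 × 4.5 × 14.3) = 4.388 in.
M_n = T(d − a/2) = 240 × (16.9 − 2.194) = 3529.4 kip·in.

M_n ≈ 3530 kip·in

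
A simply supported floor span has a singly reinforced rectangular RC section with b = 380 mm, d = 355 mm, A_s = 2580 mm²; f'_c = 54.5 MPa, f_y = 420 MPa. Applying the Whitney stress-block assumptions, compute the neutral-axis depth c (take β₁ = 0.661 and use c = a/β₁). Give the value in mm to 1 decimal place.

c ≈ 93.1 mm

T = A_s f_y = 2580 × 420 = 1083600 N = 1083.6 kN.
Setting C = 0.85 f'_c a b equal to T: a = 1083600/(0.85 × 54.5 × 380) = 61.556 mm.
With β₁ = 0.661, c = a/β₁ = 61.556/0.661 = 93.1 mm.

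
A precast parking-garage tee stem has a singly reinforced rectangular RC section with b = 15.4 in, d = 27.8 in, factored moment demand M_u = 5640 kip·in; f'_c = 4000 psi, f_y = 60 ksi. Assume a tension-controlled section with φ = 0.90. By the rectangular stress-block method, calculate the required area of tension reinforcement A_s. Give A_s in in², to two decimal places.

M_n = M_u/φ = 5640/0.90 = 6266.67 kip·in.
From M_n = 0.85 f'_c a b (d − a/2):
a = d − √(d² − 2M_n/(0.85 f'_c b)) = 27.8 − √(27.8² − 2 × 6266.67/(0.85 × 4 × 15.4)) = 4.703 in.
A_s = 0.85 f'_c a b / f_y = 0.85 × 4 × 4.703 × 15.4 / 60 = 4.104 in².

A_s ≈ 4.10 in²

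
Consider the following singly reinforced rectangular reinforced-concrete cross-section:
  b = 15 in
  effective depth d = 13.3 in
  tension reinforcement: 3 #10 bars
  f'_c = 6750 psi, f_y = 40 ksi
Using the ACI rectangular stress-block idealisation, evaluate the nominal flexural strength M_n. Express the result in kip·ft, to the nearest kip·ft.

A_s = 3 × 1.27 = 3.81 in².
T = A_s f_y = 3.81 × 40 = 152.4 kips.
a = T/(0.85 f'_c b) = 152.4/(0.85 × 6.75 × 15) = 1.771 in.
M_n = T(d − a/2) = 152.4 × (13.3 − 0.8855) = 1892.0 kip·in = 1892.0/12 = 157.67 kip·ft.

M_n ≈ 158 kip·ft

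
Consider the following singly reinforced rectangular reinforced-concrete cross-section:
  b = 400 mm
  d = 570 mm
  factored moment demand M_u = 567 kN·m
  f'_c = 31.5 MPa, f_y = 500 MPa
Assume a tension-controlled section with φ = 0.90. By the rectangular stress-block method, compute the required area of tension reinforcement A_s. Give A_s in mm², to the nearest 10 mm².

M_n = M_u/φ = 567/0.90 = 630 kN·m.
With M_n = 0.85 f'_c a b (d − a/2), solve the quadratic for a:
a = d − √(d² − 2M_n/(0.85 f'_c b)) = 570 − √(570² − 2 × 630×10⁶/(0.85 × 31.5 × 400)) = 114.75 mm.
A_s = 0.85 f'_c a b / f_y = 0.85 × 31.5 × 114.75 × 400 / 500 = 2457.9 mm².

A_s ≈ 2460 mm²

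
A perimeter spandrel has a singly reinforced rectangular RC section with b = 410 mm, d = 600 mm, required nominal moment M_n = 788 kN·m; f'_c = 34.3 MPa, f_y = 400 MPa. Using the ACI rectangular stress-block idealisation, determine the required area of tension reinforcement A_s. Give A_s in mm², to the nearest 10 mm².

A_s ≈ 3660 mm²

With M_n = 0.85 f'_c a b (d − a/2), solve the quadratic for a:
a = d − √(d² − 2M_n/(0.85 f'_c b)) = 600 − √(600² − 2 × 788×10⁶/(0.85 × 34.3 × 410)) = 122.34 mm.
A_s = 0.85 f'_c a b / f_y = 0.85 × 34.3 × 122.34 × 410 / 400 = 3656.0 mm².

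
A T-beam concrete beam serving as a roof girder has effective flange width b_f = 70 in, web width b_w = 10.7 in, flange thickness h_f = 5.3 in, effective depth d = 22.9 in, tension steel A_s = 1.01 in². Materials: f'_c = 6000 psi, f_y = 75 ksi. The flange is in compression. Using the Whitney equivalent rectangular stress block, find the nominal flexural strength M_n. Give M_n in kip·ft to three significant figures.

Tension: T = A_s f_y = 1.01 × 75 = 75.75 kips.
Try a within the flange: a = T/(0.85 f'_c b_f) = 75.75/(0.85 × 6 × 70) = 0.212 in.
Since a = 0.212 ≤ h_f = 5.3 in, the stress block lies entirely in the flange; analyse as a rectangular beam of width b_f.
M_n = T(d − a/2) = 75.75 × (22.9 − 0.106) = 1726.6 kip·in.
M_n = 1726.6/12 = 143.88 kip·ft.

M_n ≈ 144 kip·ft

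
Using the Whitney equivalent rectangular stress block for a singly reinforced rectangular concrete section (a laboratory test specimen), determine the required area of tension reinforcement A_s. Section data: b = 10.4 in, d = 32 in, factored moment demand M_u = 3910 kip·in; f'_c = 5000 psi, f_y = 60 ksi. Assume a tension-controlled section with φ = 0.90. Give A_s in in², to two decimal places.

A_s ≈ 2.38 in²

M_n = M_u/φ = 3910/0.90 = 4344.44 kip·in.
From M_n = 0.85 f'_c a b (d − a/2):
a = d − √(d² − 2M_n/(0.85 f'_c b)) = 32 − √(32² − 2 × 4344.44/(0.85 × 5 × 10.4)) = 3.235 in.
A_s = 0.85 f'_c a b / f_y = 0.85 × 5 × 3.235 × 10.4 / 60 = 2.383 in².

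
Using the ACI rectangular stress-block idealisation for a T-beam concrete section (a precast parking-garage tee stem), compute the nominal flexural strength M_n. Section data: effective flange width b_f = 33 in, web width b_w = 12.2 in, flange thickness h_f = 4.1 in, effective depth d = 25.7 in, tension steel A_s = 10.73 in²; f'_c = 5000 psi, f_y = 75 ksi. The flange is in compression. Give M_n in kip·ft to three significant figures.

M_n ≈ 1500 kip·ft

Tension: T = A_s f_y = 10.73 × 75 = 804.75 kips.
Try a within the flange: a = T/(0.85 f'_c b_f) = 804.75/(0.85 × 5 × 33) = 5.738 in.
a = 5.738 > h_f = 4.1 in: the block extends into the web. Split into flange-overhang and web parts.
C_f = 0.85 f'_c (b_f − b_w) h_f = 0.85 × 5 × (33 − 12.2) × 4.1 = 362.4 kips.
Remaining web compression depth: a_w = (T − C_f)/(0.85 f'_c b_w) = (804.75 − 362.4)/(0.85 × 5 × 12.2) = 8.531 in.
M_n = C_f(d − h_f/2) + (T − C_f)(d − a_w/2) = 362.4 × (25.7 − 2.05) + 442.35 × (25.7 − 4.2655) = 8570.8 + 9481.6 = 18052.4 kip·in.
M_n = 18052.4/12 = 1504.37 kip·ft.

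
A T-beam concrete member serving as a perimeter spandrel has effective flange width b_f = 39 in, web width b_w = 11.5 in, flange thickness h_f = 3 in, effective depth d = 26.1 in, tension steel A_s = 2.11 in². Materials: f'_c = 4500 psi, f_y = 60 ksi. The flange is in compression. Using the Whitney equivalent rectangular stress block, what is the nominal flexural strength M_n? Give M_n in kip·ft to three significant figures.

M_n ≈ 271 kip·ft

Tension: T = A_s f_y = 2.11 × 60 = 126.6 kips.
Try a within the flange: a = T/(0.85 f'_c b_f) = 126.6/(0.85 × 4.5 × 39) = 0.849 in.
Since a = 0.849 ≤ h_f = 3 in, the stress block lies entirely in the flange; analyse as a rectangular beam of width b_f.
M_n = T(d − a/2) = 126.6 × (26.1 − 0.4245) = 3250.5 kip·in.
M_n = 3250.5/12 = 270.88 kip·ft.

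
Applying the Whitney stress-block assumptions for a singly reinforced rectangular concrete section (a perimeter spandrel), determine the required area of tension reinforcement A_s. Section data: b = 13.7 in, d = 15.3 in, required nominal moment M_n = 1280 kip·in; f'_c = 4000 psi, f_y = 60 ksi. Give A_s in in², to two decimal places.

A_s ≈ 1.49 in²

From M_n = 0.85 f'_c a b (d − a/2):
a = d − √(d² − 2M_n/(0.85 f'_c b)) = 15.3 − √(15.3² − 2 × 1280/(0.85 × 4 × 13.7)) = 1.916 in.
A_s = 0.85 f'_c a b / f_y = 0.85 × 4 × 1.916 × 13.7 / 60 = 1.487 in².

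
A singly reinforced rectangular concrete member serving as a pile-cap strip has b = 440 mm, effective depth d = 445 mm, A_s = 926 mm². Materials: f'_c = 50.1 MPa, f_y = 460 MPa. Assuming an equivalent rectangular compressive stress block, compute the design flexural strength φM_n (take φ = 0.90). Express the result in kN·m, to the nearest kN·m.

φM_n ≈ 166 kN·m

T = A_s f_y = 926 × 460 = 425960 N = 425.96 kN.
From C = T: a = T/(0.85 f'_c b) = 425960/(0.85 × 50.1 × 440) = 22.73 mm.
M_n = T(d − a/2) = 425.96 kN × (445 − 11.365) mm = 184.71 kN·m.
φM_n = 0.90 × 184.71 = 166.24 kN·m.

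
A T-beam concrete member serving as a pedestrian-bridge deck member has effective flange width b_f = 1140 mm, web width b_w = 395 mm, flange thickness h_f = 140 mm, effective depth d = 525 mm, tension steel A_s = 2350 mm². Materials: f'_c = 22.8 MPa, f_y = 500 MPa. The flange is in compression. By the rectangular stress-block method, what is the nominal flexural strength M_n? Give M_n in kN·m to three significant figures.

Tension: T = A_s f_y = 2350 × 500 = 1175000 N.
Try a within the flange: a = T/(0.85 f'_c b_f) = 1175000/(0.85 × 22.8 × 1140) = 53.18 mm.
Since a = 53.18 ≤ h_f = 140 mm, the stress block lies entirely in the flange; analyse as a rectangular beam of width b_f.
M_n = T(d − a/2) = 1175000 × (525 − 26.59) = 585.63 × 10⁶ N·mm.
M_n = 585.63 kN·m.

M_n ≈ 586 kN·m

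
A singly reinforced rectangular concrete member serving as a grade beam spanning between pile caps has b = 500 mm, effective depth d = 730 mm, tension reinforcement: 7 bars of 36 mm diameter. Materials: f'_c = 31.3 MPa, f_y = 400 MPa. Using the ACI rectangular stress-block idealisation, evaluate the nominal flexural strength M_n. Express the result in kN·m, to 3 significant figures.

A_s = 7 × 1018 = 7126 mm².
T = A_s f_y = 7126 × 400 = 2850400 N = 2850.4 kN.
From C = T: a = T/(0.85 f'_c b) = 2850400/(0.85 × 31.3 × 500) = 214.28 mm.
M_n = T(d − a/2) = 2850.4 kN × (730 − 107.14) mm = 1775.40 kN·m.

M_n ≈ 1780 kN·m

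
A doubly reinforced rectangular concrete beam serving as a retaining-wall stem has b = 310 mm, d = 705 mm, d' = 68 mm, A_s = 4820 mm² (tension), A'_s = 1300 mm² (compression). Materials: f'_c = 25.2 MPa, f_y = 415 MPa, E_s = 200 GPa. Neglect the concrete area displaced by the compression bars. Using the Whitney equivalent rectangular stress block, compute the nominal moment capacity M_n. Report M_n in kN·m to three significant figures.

M_n ≈ 1210 kN·m

Assume both tension and compression steel yield.
Net tension couple steel: A_s − A'_s = 3520 mm².
a = (A_s − A'_s) f_y / (0.85 f'_c b) = 1460800/(0.85 × 25.2 × 310) = 219.99 mm.
c = a/β₁ = 219.99/0.85 = 258.81 mm; ε'_s = 0.003(c − d')/c = 0.0022 ≥ f_y/E_s = 0.0021, so compression steel does yield.
M_n = (A_s − A'_s) f_y (d − a/2) + A'_s f_y (d − d') = [1460800 × (705 − 109.995) + 539500 × (705 − 68)] × 10⁻⁶ = 869.18 + 343.66 = 1212.84 kN·m.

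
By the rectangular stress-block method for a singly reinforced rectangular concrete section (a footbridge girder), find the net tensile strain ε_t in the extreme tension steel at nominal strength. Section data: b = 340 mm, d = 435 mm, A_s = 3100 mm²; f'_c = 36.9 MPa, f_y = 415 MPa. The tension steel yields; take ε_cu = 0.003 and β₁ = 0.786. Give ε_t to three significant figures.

ε_t ≈ 0.00550

a = A_s f_y/(0.85 f'_c b) = 120.64 mm.
β₁ = 0.786, so c = a/β₁ = 120.64/0.786 = 153.49 mm.
From the linear strain diagram with ε_cu = 0.003: ε_t = 0.003 (d − c)/c = 0.003 × (435 − 153.49)/153.49 = 0.00550.
Since ε_t ≥ 0.005, the section is tension-controlled.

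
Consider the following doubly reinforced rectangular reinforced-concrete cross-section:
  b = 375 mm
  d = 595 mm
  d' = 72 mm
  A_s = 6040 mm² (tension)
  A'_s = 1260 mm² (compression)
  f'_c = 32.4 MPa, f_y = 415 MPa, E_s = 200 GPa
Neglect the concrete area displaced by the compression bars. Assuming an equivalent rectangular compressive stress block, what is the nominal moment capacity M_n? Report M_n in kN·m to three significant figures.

M_n ≈ 1260 kN·m

Assume both tension and compression steel yield.
Net tension couple steel: A_s − A'_s = 4780 mm².
a = (A_s − A'_s) f_y / (0.85 f'_c b) = 1983700/(0.85 × 32.4 × 375) = 192.08 mm.
c = a/β₁ = 192.08/0.819 = 234.53 mm; ε'_s = 0.003(c − d')/c = 0.0021 ≥ f_y/E_s = 0.0021, so compression steel does yield.
M_n = (A_s − A'_s) f_y (d − a/2) + A'_s f_y (d − d') = [1983700 × (595 − 96.04) + 522900 × (595 − 72)] × 10⁻⁶ = 989.79 + 273.48 = 1263.27 kN·m.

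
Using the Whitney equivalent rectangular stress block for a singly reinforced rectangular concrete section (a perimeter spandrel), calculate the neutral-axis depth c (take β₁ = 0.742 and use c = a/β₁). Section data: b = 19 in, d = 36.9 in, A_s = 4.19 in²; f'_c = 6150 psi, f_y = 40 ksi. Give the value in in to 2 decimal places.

c ≈ 2.27 in

T = A_s f_y = 4.19 × 40 = 167.6 kips.
a = T/(0.85 f'_c b) = 167.6/(0.85 × 6.15 × 19) = 1.6874 in.
With β₁ = 0.742, c = a/β₁ = 1.6874/0.742 = 2.27 in.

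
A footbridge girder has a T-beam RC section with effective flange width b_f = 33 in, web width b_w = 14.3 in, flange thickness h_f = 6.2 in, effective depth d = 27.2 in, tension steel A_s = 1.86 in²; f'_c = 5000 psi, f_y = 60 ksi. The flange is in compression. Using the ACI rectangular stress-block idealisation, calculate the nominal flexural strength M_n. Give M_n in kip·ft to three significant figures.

Tension: T = A_s f_y = 1.86 × 60 = 111.6 kips.
Try a within the flange: a = T/(0.85 f'_c b_f) = 111.6/(0.85 × 5 × 33) = 0.796 in.
Since a = 0.796 ≤ h_f = 6.2 in, the stress block lies entirely in the flange; analyse as a rectangular beam of width b_f.
M_n = T(d − a/2) = 111.6 × (27.2 − 0.398) = 2991.1 kip·in.
M_n = 2991.1/12 = 249.26 kip·ft.

M_n ≈ 249 kip·ft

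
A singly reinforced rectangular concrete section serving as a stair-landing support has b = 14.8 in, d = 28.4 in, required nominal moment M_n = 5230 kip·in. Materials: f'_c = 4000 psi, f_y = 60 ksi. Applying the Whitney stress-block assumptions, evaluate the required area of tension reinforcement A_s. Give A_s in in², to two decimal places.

From M_n = 0.85 f'_c a b (d − a/2):
a = d − √(d² − 2M_n/(0.85 f'_c b)) = 28.4 − √(28.4² − 2 × 5230/(0.85 × 4 × 14.8)) = 3.932 in.
A_s = 0.85 f'_c a b / f_y = 0.85 × 4 × 3.932 × 14.8 / 60 = 3.298 in².

A_s ≈ 3.30 in²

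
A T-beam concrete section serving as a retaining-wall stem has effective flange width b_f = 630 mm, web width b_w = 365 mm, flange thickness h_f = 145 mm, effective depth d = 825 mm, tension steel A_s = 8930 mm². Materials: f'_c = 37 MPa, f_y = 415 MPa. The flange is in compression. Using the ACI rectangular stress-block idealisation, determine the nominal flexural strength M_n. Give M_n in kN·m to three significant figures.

M_n ≈ 2700 kN·m

Tension: T = A_s f_y = 8930 × 415 = 3705950 N.
Try a within the flange: a = T/(0.85 f'_c b_f) = 3705950/(0.85 × 37 × 630) = 187.04 mm.
a = 187.04 > h_f = 145 mm: the block extends into the web. Split into flange-overhang and web parts.
C_f = 0.85 f'_c (b_f − b_w) h_f = 0.85 × 37 × (630 − 365) × 145 = 1208466 N.
Remaining web compression depth: a_w = (T − C_f)/(0.85 f'_c b_w) = (3705950 − 1208466)/(0.85 × 37 × 365) = 217.57 mm.
M_n = C_f(d − h_f/2) + (T − C_f)(d − a_w/2) = 1208466 × (825 − 72.5) + 2497484 × (825 − 108.785) = 909.37 + 1788.74 = 2698.11 × 10⁶ N·mm.
M_n = 2698.11 kN·m.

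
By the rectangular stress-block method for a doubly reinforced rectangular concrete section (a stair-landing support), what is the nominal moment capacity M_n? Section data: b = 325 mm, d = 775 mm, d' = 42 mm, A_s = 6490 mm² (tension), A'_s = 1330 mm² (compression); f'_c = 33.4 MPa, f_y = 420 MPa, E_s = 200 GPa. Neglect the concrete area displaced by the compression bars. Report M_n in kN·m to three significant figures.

Assume both tension and compression steel yield.
Net tension couple steel: A_s − A'_s = 5160 mm².
a = (A_s − A'_s) f_y / (0.85 f'_c b) = 2167200/(0.85 × 33.4 × 325) = 234.88 mm.
c = a/β₁ = 234.88/0.811 = 289.62 mm; ε'_s = 0.003(c − d')/c = 0.0026 ≥ f_y/E_s = 0.0021, so compression steel does yield.
M_n = (A_s − A'_s) f_y (d − a/2) + A'_s f_y (d − d') = [2167200 × (775 − 117.44) + 558600 × (775 − 42)] × 10⁻⁶ = 1425.06 + 409.45 = 1834.51 kN·m.

M_n ≈ 1830 kN·m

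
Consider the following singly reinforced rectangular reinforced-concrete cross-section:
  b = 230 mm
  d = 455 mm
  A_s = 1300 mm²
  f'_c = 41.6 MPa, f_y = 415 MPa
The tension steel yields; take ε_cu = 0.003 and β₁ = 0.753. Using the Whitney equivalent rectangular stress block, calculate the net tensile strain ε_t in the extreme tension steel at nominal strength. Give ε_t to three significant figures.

ε_t ≈ 0.0125

a = A_s f_y/(0.85 f'_c b) = 66.34 mm.
β₁ = 0.753, so c = a/β₁ = 66.34/0.753 = 88.10 mm.
From the linear strain diagram with ε_cu = 0.003: ε_t = 0.003 (d − c)/c = 0.003 × (455 − 88.10)/88.10 = 0.0125.
Since ε_t ≥ 0.005, the section is tension-controlled.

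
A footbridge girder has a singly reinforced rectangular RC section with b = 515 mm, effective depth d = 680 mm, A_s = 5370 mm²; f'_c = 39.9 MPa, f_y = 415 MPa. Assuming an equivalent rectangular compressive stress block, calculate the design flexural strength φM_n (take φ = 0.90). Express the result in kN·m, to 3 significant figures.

φM_n ≈ 1240 kN·m

T = A_s f_y = 5370 × 415 = 2228550 N = 2228.55 kN.
From C = T: a = T/(0.85 f'_c b) = 2228550/(0.85 × 39.9 × 515) = 127.59 mm.
M_n = T(d − a/2) = 2228.55 kN × (680 − 63.795) mm = 1373.24 kN·m.
φM_n = 0.90 × 1373.24 = 1235.92 kN·m.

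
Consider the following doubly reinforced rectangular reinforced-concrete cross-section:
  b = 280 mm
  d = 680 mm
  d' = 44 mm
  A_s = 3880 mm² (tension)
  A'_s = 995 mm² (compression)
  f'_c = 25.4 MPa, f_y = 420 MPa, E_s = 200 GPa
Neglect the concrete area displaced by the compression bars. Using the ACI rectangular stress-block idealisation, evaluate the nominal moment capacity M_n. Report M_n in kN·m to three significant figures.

Assume both tension and compression steel yield.
Net tension couple steel: A_s − A'_s = 2885 mm².
a = (A_s − A'_s) f_y / (0.85 f'_c b) = 1211700/(0.85 × 25.4 × 280) = 200.44 mm.
c = a/β₁ = 200.44/0.85 = 235.81 mm; ε'_s = 0.003(c − d')/c = 0.0024 ≥ f_y/E_s = 0.0021, so compression steel does yield.
M_n = (A_s − A'_s) f_y (d − a/2) + A'_s f_y (d − d') = [1211700 × (680 − 100.22) + 417900 × (680 − 44)] × 10⁻⁶ = 702.52 + 265.78 = 968.30 kN·m.

M_n ≈ 968 kN·m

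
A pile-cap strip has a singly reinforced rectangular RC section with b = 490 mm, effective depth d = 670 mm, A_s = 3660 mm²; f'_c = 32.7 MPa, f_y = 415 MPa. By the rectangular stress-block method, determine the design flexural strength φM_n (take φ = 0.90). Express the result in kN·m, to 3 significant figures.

T = A_s f_y = 3660 × 415 = 1518900 N = 1518.9 kN.
From C = T: a = T/(0.85 f'_c b) = 1518900/(0.85 × 32.7 × 490) = 111.52 mm.
M_n = T(d − a/2) = 1518.9 kN × (670 − 55.76) mm = 932.97 kN·m.
φM_n = 0.90 × 932.97 = 839.67 kN·m.

φM_n ≈ 840 kN·m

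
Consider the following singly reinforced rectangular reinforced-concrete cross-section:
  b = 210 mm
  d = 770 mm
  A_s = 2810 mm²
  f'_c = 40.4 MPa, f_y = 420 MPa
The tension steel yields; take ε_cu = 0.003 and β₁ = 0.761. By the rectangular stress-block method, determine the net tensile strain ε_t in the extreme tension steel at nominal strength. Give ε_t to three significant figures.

ε_t ≈ 0.00774

a = A_s f_y/(0.85 f'_c b) = 163.66 mm.
β₁ = 0.761, so c = a/β₁ = 163.66/0.761 = 215.06 mm.
From the linear strain diagram with ε_cu = 0.003: ε_t = 0.003 (d − c)/c = 0.003 × (770 − 215.06)/215.06 = 0.00774.
Since ε_t ≥ 0.005, the section is tension-controlled.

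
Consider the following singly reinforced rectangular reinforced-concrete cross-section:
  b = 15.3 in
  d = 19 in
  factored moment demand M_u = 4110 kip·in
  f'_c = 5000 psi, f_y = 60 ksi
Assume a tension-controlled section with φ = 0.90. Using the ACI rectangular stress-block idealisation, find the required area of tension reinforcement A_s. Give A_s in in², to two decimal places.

M_n = M_u/φ = 4110/0.90 = 4566.67 kip·in.
From M_n = 0.85 f'_c a b (d − a/2):
a = d − √(d² − 2M_n/(0.85 f'_c b)) = 19 − √(19² − 2 × 4566.67/(0.85 × 5 × 15.3)) = 4.149 in.
A_s = 0.85 f'_c a b / f_y = 0.85 × 5 × 4.149 × 15.3 / 60 = 4.496 in².

A_s ≈ 4.50 in²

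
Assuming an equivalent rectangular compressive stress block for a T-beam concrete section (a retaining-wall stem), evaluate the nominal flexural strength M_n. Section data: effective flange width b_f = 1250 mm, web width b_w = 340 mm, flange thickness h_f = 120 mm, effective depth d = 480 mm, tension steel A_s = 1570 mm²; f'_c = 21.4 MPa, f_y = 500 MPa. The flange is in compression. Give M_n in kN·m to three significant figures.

Tension: T = A_s f_y = 1570 × 500 = 785000 N.
Try a within the flange: a = T/(0.85 f'_c b_f) = 785000/(0.85 × 21.4 × 1250) = 34.52 mm.
Since a = 34.52 ≤ h_f = 120 mm, the stress block lies entirely in the flange; analyse as a rectangular beam of width b_f.
M_n = T(d − a/2) = 785000 × (480 − 17.26) = 363.25 × 10⁶ N·mm.
M_n = 363.25 kN·m.

M_n ≈ 363 kN·m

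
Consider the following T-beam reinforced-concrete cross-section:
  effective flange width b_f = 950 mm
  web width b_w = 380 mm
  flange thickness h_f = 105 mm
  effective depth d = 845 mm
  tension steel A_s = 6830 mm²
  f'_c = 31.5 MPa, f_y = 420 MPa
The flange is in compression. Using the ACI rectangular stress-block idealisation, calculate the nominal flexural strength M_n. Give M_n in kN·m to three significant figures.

M_n ≈ 2260 kN·m

Tension: T = A_s f_y = 6830 × 420 = 2868600 N.
Try a within the flange: a = T/(0.85 f'_c b_f) = 2868600/(0.85 × 31.5 × 950) = 112.78 mm.
a = 112.78 > h_f = 105 mm: the block extends into the web. Split into flange-overhang and web parts.
C_f = 0.85 f'_c (b_f − b_w) h_f = 0.85 × 31.5 × (950 − 380) × 105 = 1602484 N.
Remaining web compression depth: a_w = (T − C_f)/(0.85 f'_c b_w) = (2868600 − 1602484)/(0.85 × 31.5 × 380) = 124.44 mm.
M_n = C_f(d − h_f/2) + (T − C_f)(d − a_w/2) = 1602484 × (845 − 52.5) + 1266116 × (845 − 62.22) = 1269.97 + 991.09 = 2261.06 × 10⁶ N·mm.
M_n = 2261.06 kN·m.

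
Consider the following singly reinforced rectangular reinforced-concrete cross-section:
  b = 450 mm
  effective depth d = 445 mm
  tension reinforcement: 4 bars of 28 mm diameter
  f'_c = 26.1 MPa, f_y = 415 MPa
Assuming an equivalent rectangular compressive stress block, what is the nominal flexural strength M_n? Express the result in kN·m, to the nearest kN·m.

M_n ≈ 403 kN·m

A_s = 4 × 616 = 2464 mm².
T = A_s f_y = 2464 × 415 = 1022560 N = 1022.56 kN.
From C = T: a = T/(0.85 f'_c b) = 1022560/(0.85 × 26.1 × 450) = 102.43 mm.
M_n = T(d − a/2) = 1022.56 kN × (445 − 51.215) mm = 402.67 kN·m.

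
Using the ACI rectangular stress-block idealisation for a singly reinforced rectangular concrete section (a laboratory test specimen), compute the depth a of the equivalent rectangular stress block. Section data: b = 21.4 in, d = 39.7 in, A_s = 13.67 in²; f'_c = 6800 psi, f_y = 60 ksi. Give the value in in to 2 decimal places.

a ≈ 6.63 in

T = A_s f_y = 13.67 × 60 = 820.2 kips.
a = T/(0.85 f'_c b) = 820.2/(0.85 × 6.8 × 21.4) = 6.63 in.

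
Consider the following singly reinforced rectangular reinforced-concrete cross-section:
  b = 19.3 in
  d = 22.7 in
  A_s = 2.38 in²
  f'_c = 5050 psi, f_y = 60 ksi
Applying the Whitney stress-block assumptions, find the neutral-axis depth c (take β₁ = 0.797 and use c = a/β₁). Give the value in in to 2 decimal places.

c ≈ 2.16 in

T = A_s f_y = 2.38 × 60 = 142.8 kips.
a = T/(0.85 f'_c b) = 142.8/(0.85 × 5.05 × 19.3) = 1.7237 in.
With β₁ = 0.797, c = a/β₁ = 1.7237/0.797 = 2.16 in.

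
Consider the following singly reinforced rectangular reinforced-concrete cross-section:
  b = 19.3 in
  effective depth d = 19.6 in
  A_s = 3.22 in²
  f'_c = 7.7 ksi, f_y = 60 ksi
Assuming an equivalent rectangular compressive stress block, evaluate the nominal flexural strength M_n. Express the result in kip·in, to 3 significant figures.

T = A_s f_y = 3.22 × 60 = 193.2 kips.
a = T/(0.85 f'_c b) = 193.2/(0.85 × 7.7 × 19.3) = 1.529 in.
M_n = T(d − a/2) = 193.2 × (19.6 − 0.7645) = 3639.0 kip·in.

M_n ≈ 3640 kip·in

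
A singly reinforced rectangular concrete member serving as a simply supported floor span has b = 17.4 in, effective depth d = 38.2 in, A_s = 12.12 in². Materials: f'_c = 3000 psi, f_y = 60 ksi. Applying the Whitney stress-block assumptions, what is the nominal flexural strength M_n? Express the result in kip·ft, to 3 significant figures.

M_n ≈ 1820 kip·ft

T = A_s f_y = 12.12 × 60 = 727.2 kips.
a = T/(0.85 f'_c b) = 727.2/(0.85 × 3 × 17.4) = 16.389 in.
M_n = T(d − a/2) = 727.2 × (38.2 − 8.1945) = 21820.0 kip·in = 21820.0/12 = 1818.33 kip·ft.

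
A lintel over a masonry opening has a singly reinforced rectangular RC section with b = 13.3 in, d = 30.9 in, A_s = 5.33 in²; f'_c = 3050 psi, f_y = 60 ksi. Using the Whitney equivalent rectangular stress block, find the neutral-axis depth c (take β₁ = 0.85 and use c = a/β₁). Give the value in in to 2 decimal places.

c ≈ 10.91 in

T = A_s f_y = 5.33 × 60 = 319.8 kips.
a = T/(0.85 f'_c b) = 319.8/(0.85 × 3.05 × 13.3) = 9.2749 in.
With β₁ = 0.85, c = a/β₁ = 9.2749/0.85 = 10.91 in.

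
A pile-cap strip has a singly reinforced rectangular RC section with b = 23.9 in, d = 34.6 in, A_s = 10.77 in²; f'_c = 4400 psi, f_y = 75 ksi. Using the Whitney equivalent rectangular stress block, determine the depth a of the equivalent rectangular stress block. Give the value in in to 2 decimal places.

a ≈ 9.04 in

T = A_s f_y = 10.77 × 75 = 807.75 kips.
a = T/(0.85 f'_c b) = 807.75/(0.85 × 4.4 × 23.9) = 9.04 in.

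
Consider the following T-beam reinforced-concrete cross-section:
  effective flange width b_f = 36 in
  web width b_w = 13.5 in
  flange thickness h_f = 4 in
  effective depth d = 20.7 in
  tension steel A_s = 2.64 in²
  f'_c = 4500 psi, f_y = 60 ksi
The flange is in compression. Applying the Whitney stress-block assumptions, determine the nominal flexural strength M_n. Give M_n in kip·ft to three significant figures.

M_n ≈ 266 kip·ft

Tension: T = A_s f_y = 2.64 × 60 = 158.4 kips.
Try a within the flange: a = T/(0.85 f'_c b_f) = 158.4/(0.85 × 4.5 × 36) = 1.150 in.
Since a = 1.150 ≤ h_f = 4 in, the stress block lies entirely in the flange; analyse as a rectangular beam of width b_f.
M_n = T(d − a/2) = 158.4 × (20.7 − 0.575) = 3187.8 kip·in.
M_n = 3187.8/12 = 265.65 kip·ft.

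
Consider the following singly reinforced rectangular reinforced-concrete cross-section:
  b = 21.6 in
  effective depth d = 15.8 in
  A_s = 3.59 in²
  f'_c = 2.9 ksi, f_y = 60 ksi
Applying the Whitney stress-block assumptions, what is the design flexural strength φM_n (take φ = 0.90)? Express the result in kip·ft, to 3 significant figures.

φM_n ≈ 223 kip·ft

T = A_s f_y = 3.59 × 60 = 215.4 kips.
a = T/(0.85 f'_c b) = 215.4/(0.85 × 2.9 × 21.6) = 4.046 in.
M_n = T(d − a/2) = 215.4 × (15.8 − 2.023) = 2967.6 kip·in = 2967.6/12 = 247.30 kip·ft.
φM_n = 0.90 × 247.30 = 222.57 kip·ft.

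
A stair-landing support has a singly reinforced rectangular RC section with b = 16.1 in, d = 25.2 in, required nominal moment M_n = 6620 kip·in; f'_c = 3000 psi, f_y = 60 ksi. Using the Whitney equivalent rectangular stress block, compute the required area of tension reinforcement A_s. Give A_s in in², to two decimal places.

From M_n = 0.85 f'_c a b (d − a/2):
a = d − √(d² − 2M_n/(0.85 f'_c b)) = 25.2 − √(25.2² − 2 × 6620/(0.85 × 3 × 16.1)) = 7.521 in.
A_s = 0.85 f'_c a b / f_y = 0.85 × 3 × 7.521 × 16.1 / 60 = 5.146 in².

A_s ≈ 5.15 in²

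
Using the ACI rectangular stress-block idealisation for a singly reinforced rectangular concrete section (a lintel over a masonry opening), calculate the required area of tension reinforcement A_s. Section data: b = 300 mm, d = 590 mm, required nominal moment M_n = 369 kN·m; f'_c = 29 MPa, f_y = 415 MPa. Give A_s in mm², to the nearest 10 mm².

With M_n = 0.85 f'_c a b (d − a/2), solve the quadratic for a:
a = d − √(d² − 2M_n/(0.85 f'_c b)) = 590 − √(590² − 2 × 369×10⁶/(0.85 × 29 × 300)) = 91.70 mm.
A_s = 0.85 f'_c a b / f_y = 0.85 × 29 × 91.70 × 300 / 415 = 1634.0 mm².

A_s ≈ 1630 mm²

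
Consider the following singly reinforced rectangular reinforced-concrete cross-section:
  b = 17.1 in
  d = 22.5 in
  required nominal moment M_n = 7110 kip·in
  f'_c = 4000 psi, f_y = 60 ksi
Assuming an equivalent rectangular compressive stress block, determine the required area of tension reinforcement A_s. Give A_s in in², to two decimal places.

A_s ≈ 6.13 in²

From M_n = 0.85 f'_c a b (d − a/2):
a = d − √(d² − 2M_n/(0.85 f'_c b)) = 22.5 − √(22.5² − 2 × 7110/(0.85 × 4 × 17.1)) = 6.324 in.
A_s = 0.85 f'_c a b / f_y = 0.85 × 4 × 6.324 × 17.1 / 60 = 6.128 in².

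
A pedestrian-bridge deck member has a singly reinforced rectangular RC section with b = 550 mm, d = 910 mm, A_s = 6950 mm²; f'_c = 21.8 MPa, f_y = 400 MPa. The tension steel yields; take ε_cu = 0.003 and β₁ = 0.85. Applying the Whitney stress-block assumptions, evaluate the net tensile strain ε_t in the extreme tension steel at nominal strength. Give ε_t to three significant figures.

a = A_s f_y/(0.85 f'_c b) = 272.78 mm.
β₁ = 0.85, so c = a/β₁ = 272.78/0.85 = 320.92 mm.
From the linear strain diagram with ε_cu = 0.003: ε_t = 0.003 (d − c)/c = 0.003 × (910 − 320.92)/320.92 = 0.00551.
Since ε_t ≥ 0.005, the section is tension-controlled.

ε_t ≈ 0.00551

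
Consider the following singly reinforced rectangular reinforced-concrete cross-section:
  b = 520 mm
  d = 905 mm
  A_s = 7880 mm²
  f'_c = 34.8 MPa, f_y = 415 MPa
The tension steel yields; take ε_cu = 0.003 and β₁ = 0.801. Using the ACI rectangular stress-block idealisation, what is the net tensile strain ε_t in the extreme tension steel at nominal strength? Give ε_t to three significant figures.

a = A_s f_y/(0.85 f'_c b) = 212.60 mm.
β₁ = 0.801, so c = a/β₁ = 212.60/0.801 = 265.42 mm.
From the linear strain diagram with ε_cu = 0.003: ε_t = 0.003 (d − c)/c = 0.003 × (905 − 265.42)/265.42 = 0.00723.
Since ε_t ≥ 0.005, the section is tension-controlled.

ε_t ≈ 0.00723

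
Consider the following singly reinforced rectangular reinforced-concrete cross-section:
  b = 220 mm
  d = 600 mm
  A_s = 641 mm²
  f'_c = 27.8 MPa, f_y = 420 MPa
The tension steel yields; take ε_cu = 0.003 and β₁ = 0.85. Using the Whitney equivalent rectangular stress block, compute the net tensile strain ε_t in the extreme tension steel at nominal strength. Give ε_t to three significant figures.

ε_t ≈ 0.0265

a = A_s f_y/(0.85 f'_c b) = 51.79 mm.
β₁ = 0.85, so c = a/β₁ = 51.79/0.85 = 60.93 mm.
From the linear strain diagram with ε_cu = 0.003: ε_t = 0.003 (d − c)/c = 0.003 × (600 − 60.93)/60.93 = 0.0265.
Since ε_t ≥ 0.005, the section is tension-controlled.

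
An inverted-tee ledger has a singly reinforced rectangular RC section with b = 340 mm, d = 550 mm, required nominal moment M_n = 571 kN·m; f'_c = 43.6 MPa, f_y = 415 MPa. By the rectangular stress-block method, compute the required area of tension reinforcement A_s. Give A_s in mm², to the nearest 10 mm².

A_s ≈ 2720 mm²

With M_n = 0.85 f'_c a b (d − a/2), solve the quadratic for a:
a = d − √(d² − 2M_n/(0.85 f'_c b)) = 550 − √(550² − 2 × 571×10⁶/(0.85 × 43.6 × 340)) = 89.71 mm.
A_s = 0.85 f'_c a b / f_y = 0.85 × 43.6 × 89.71 × 340 / 415 = 2723.8 mm².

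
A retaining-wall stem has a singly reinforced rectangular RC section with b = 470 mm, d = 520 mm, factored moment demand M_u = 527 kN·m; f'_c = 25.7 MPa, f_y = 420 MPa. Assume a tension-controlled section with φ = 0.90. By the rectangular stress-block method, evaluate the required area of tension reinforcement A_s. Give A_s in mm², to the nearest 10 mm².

M_n = M_u/φ = 527/0.90 = 585.556 kN·m.
With M_n = 0.85 f'_c a b (d − a/2), solve the quadratic for a:
a = d − √(d² − 2M_n/(0.85 f'_c b)) = 520 − √(520² − 2 × 585.556×10⁶/(0.85 × 25.7 × 470)) = 124.61 mm.
A_s = 0.85 f'_c a b / f_y = 0.85 × 25.7 × 124.61 × 470 / 420 = 3046.2 mm².

A_s ≈ 3050 mm²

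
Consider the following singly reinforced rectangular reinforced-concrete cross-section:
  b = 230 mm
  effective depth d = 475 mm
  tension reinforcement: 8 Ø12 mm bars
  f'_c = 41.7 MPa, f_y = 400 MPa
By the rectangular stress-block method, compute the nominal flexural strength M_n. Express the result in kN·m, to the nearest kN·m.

M_n ≈ 164 kN·m

A_s = 8 × 113 = 904 mm².
T = A_s f_y = 904 × 400 = 361600 N = 361.6 kN.
From C = T: a = T/(0.85 f'_c b) = 361600/(0.85 × 41.7 × 230) = 44.36 mm.
M_n = T(d − a/2) = 361.6 kN × (475 − 22.18) mm = 163.74 kN·m.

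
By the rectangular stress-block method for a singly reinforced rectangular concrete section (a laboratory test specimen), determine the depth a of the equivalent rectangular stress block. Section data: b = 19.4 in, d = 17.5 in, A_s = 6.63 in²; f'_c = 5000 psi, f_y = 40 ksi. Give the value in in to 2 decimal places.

T = A_s f_y = 6.63 × 40 = 265.2 kips.
a = T/(0.85 f'_c b) = 265.2/(0.85 × 5 × 19.4) = 3.22 in.

a ≈ 3.22 in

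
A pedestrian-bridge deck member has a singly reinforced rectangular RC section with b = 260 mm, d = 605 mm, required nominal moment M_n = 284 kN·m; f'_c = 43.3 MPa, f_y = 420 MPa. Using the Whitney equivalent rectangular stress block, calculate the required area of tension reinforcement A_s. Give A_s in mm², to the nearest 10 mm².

A_s ≈ 1170 mm²

With M_n = 0.85 f'_c a b (d − a/2), solve the quadratic for a:
a = d − √(d² − 2M_n/(0.85 f'_c b)) = 605 − √(605² − 2 × 284×10⁶/(0.85 × 43.3 × 260)) = 51.22 mm.
A_s = 0.85 f'_c a b / f_y = 0.85 × 43.3 × 51.22 × 260 / 420 = 1167.0 mm².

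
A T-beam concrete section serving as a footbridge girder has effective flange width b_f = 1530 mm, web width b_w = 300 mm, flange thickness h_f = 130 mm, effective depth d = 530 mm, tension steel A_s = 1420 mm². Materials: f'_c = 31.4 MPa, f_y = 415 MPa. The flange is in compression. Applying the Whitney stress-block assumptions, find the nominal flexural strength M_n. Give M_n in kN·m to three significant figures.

Tension: T = A_s f_y = 1420 × 415 = 589300 N.
Try a within the flange: a = T/(0.85 f'_c b_f) = 589300/(0.85 × 31.4 × 1530) = 14.43 mm.
Since a = 14.43 ≤ h_f = 130 mm, the stress block lies entirely in the flange; analyse as a rectangular beam of width b_f.
M_n = T(d − a/2) = 589300 × (530 − 7.215) = 308.08 × 10⁶ N·mm.
M_n = 308.08 kN·m.

M_n ≈ 308 kN·m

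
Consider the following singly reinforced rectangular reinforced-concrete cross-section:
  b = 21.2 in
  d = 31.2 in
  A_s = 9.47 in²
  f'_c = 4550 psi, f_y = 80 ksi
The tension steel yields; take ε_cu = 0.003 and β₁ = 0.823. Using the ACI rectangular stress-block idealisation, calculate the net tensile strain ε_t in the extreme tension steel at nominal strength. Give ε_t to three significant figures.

a = A_s f_y/(0.85 f'_c b) = 9.240 in.
β₁ = 0.823, so c = a/β₁ = 9.240/0.823 = 11.227 in.
From the linear strain diagram with ε_cu = 0.003: ε_t = 0.003 (d − c)/c = 0.003 × (31.2 − 11.227)/11.227 = 0.00534.
Since ε_t ≥ 0.005, the section is tension-controlled.

ε_t ≈ 0.00534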